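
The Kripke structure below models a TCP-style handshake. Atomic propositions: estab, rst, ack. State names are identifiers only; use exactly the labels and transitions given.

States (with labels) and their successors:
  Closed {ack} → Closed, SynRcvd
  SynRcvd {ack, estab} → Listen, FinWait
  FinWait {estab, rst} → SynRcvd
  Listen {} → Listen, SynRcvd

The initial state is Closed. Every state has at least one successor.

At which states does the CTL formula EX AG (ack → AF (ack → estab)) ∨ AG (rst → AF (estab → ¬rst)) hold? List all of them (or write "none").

States satisfying AG (ack → AF (ack → estab)): {SynRcvd, FinWait, Listen}.
States satisfying EX AG (ack → AF (ack → estab)): {Closed, SynRcvd, FinWait, Listen}.
States satisfying rst → AF (estab → ¬rst): {Closed, SynRcvd, FinWait, Listen}.
States satisfying AG (rst → AF (estab → ¬rst)): {Closed, SynRcvd, FinWait, Listen}.
States satisfying EX AG (ack → AF (ack → estab)) ∨ AG (rst → AF (estab → ¬rst)): {Closed, SynRcvd, FinWait, Listen}.

{Closed, SynRcvd, FinWait, Listen}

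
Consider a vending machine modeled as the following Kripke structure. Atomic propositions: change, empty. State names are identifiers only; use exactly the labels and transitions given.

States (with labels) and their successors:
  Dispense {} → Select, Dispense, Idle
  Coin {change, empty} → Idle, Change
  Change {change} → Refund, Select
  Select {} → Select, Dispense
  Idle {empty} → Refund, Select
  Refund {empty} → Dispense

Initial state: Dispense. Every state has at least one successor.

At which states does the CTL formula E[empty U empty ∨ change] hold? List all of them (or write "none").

States satisfying empty: {Coin, Idle, Refund}.
States satisfying empty ∨ change: {Coin, Change, Idle, Refund}.
States satisfying E[empty U empty ∨ change]: {Coin, Change, Idle, Refund}.

{Coin, Change, Idle, Refund}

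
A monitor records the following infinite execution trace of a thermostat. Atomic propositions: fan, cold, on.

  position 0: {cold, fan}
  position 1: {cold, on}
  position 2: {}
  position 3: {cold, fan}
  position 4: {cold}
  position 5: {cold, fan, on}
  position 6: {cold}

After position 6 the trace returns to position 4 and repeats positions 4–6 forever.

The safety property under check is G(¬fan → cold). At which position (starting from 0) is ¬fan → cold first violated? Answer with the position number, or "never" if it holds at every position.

Check ¬fan → cold at each position in order: 0 ✓, 1 ✓.
At position 2 the labels are {}, so ¬fan → cold is false there. This is the first violation.

2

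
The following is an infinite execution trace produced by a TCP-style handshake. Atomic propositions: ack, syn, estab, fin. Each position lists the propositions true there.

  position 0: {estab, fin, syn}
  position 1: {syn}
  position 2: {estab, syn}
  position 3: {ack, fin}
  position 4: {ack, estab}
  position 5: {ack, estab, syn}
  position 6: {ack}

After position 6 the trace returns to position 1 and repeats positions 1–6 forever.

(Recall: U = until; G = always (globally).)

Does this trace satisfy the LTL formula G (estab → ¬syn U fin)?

estab → ¬syn U fin must hold at every position from 0 onward. It fails at position 2, so G (estab → ¬syn U fin) is false.
Positions where estab holds: 0, 2, 4, 5.
Check ¬syn U fin at each: 0→ok, 2→fails, 4→fails, 5→fails.

No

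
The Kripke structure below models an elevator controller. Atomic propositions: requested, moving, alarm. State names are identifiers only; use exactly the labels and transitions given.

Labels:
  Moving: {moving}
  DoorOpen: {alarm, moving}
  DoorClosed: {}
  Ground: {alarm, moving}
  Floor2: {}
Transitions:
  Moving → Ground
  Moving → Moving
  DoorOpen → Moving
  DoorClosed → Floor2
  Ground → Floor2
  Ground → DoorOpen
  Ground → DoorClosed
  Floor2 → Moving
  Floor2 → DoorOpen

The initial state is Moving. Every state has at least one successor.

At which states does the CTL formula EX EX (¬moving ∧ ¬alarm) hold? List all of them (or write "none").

States satisfying EX (¬moving ∧ ¬alarm): {DoorClosed, Ground}.
States satisfying EX EX (¬moving ∧ ¬alarm): {Moving, Ground}.

{Moving, Ground}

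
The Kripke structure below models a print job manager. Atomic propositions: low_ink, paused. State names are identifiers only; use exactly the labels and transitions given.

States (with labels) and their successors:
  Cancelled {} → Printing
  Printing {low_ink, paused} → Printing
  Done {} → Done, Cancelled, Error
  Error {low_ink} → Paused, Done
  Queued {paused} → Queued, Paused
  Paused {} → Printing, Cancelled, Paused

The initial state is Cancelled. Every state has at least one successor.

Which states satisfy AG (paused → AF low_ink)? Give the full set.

{Cancelled, Printing, Done, Error, Paused}

States satisfying paused → AF low_ink: {Cancelled, Printing, Done, Error, Paused}.
States satisfying AG (paused → AF low_ink): {Cancelled, Printing, Done, Error, Paused}.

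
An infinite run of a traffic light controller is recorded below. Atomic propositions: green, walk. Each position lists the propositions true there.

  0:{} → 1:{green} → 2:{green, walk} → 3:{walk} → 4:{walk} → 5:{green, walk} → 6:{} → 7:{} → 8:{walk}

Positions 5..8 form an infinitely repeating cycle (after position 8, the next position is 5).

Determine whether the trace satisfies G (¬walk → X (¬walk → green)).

Does not hold

¬walk → X (¬walk → green) must hold at every position from 0 onward. It fails at position 6, so G (¬walk → X (¬walk → green)) is false.
Positions where ¬walk holds: 0, 1, 6, 7.
Check X (¬walk → green) at each: 0→ok, 1→ok, 6→fails, 7→ok.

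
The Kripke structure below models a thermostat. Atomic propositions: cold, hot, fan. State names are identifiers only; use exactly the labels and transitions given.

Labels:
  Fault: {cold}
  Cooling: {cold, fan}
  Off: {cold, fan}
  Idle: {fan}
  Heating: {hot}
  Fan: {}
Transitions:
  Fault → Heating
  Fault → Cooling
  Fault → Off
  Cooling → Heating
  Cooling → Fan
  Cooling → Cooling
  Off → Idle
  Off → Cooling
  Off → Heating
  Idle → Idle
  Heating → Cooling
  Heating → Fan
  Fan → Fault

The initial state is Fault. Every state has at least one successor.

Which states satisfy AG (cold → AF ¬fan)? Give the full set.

States satisfying cold → AF ¬fan: {Fault, Idle, Heating, Fan}.
States satisfying AG (cold → AF ¬fan): {Idle}.

{Idle}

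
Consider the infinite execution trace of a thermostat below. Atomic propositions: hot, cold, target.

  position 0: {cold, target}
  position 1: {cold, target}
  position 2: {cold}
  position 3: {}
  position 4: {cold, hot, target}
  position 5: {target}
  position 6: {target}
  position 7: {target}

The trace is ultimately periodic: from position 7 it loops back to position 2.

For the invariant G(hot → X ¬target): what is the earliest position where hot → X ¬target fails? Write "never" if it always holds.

4

Check hot → X ¬target at each position in order: 0 ✓, 1 ✓, 2 ✓, 3 ✓.
At position 4 the labels are {cold, hot, target} and the next position 5 has {target}, so hot → X ¬target is false there. This is the first violation.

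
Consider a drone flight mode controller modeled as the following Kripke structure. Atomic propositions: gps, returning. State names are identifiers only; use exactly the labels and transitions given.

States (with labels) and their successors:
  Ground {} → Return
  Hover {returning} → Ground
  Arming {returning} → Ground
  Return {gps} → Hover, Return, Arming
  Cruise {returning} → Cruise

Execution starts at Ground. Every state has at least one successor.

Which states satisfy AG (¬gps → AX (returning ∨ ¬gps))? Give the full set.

{Cruise}

States satisfying ¬gps → AX (returning ∨ ¬gps): {Hover, Arming, Return, Cruise}.
States satisfying AG (¬gps → AX (returning ∨ ¬gps)): {Cruise}.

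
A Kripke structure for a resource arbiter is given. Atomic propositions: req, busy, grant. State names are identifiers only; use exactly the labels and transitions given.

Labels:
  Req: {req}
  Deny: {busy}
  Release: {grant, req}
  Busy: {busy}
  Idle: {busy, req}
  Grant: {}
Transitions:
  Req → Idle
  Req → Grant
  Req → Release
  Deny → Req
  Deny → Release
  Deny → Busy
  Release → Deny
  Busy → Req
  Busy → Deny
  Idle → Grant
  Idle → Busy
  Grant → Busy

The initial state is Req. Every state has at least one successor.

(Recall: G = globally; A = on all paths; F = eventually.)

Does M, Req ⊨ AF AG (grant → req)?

States satisfying AG (grant → req): {Req, Deny, Release, Busy, Idle, Grant}.
States satisfying AF AG (grant → req): {Req, Deny, Release, Busy, Idle, Grant}.
Req ∈ Sat(AF AG (grant → req)).

Satisfied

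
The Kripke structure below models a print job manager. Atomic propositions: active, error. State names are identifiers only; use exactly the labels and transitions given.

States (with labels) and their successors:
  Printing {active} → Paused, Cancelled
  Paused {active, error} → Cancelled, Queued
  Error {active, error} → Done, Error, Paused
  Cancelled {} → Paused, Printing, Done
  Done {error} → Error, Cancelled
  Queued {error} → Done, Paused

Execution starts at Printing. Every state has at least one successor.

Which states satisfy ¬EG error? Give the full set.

{Printing, Cancelled}

States satisfying error: {Paused, Error, Done, Queued}.
States satisfying EG error: {Paused, Error, Done, Queued}.
States satisfying ¬EG error: {Printing, Cancelled}.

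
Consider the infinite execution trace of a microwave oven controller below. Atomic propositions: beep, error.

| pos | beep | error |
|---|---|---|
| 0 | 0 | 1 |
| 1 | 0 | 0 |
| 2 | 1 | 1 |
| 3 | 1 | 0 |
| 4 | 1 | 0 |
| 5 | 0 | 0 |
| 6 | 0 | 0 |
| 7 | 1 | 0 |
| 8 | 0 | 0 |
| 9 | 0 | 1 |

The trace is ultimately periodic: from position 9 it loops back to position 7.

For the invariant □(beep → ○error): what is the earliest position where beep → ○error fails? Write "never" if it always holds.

Check beep → ○error at each position in order: 0 ✓, 1 ✓.
At position 2 the labels are {beep, error} and the next position 3 has {beep}, so beep → ○error is false there. This is the first violation.

2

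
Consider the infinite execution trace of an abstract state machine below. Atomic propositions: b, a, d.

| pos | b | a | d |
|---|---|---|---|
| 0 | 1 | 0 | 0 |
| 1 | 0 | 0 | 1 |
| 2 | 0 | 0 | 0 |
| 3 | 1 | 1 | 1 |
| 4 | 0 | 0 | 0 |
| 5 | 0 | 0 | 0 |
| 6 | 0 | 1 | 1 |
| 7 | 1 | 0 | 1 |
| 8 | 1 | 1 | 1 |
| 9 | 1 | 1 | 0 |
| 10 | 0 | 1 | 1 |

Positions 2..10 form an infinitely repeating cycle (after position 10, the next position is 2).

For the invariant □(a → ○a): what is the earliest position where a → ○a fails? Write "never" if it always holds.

Check a → ○a at each position in order: 0 ✓, 1 ✓, 2 ✓.
At position 3 the labels are {a, b, d} and the next position 4 has {}, so a → ○a is false there. This is the first violation.

3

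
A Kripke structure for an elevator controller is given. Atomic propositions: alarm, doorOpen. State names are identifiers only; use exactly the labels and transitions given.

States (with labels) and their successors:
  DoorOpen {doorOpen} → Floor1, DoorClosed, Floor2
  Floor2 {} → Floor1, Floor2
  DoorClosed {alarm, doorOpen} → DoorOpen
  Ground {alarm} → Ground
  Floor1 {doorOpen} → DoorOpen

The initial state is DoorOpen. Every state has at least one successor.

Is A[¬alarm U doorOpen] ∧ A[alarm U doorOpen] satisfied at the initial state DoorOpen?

Holds

States satisfying ¬alarm: {DoorOpen, Floor2, Floor1}.
States satisfying doorOpen: {DoorOpen, DoorClosed, Floor1}.
States satisfying A[¬alarm U doorOpen]: {DoorOpen, DoorClosed, Floor1}.
States satisfying alarm: {DoorClosed, Ground}.
States satisfying A[alarm U doorOpen]: {DoorOpen, DoorClosed, Floor1}.
States satisfying A[¬alarm U doorOpen] ∧ A[alarm U doorOpen]: {DoorOpen, DoorClosed, Floor1}.
DoorOpen ∈ Sat(A[¬alarm U doorOpen] ∧ A[alarm U doorOpen]).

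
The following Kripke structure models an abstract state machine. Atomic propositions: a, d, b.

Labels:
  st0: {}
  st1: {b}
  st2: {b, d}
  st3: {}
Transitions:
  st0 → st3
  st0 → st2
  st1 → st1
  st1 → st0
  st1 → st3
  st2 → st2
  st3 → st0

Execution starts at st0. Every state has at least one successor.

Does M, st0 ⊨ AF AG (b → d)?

Satisfied

States satisfying AG (b → d): {st0, st2, st3}.
States satisfying AF AG (b → d): {st0, st2, st3}.
st0 ∈ Sat(AF AG (b → d)).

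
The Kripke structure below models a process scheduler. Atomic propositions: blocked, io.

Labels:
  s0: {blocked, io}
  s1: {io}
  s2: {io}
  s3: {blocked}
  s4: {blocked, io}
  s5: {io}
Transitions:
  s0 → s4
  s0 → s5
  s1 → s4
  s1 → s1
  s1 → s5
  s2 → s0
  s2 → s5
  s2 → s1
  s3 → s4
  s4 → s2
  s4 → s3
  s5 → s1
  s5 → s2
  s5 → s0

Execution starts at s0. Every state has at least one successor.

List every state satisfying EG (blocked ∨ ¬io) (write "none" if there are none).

{s0, s3, s4}

States satisfying blocked ∨ ¬io: {s0, s3, s4}.
States satisfying EG (blocked ∨ ¬io): {s0, s3, s4}.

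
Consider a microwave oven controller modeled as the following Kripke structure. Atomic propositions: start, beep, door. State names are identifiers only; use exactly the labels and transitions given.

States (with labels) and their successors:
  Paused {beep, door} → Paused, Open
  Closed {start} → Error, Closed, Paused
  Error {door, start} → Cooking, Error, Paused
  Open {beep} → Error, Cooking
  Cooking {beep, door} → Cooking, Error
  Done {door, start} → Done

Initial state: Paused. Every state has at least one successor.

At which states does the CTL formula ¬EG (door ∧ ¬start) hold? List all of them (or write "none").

{Closed, Error, Open, Done}

States satisfying door ∧ ¬start: {Paused, Cooking}.
States satisfying EG (door ∧ ¬start): {Paused, Cooking}.
States satisfying ¬EG (door ∧ ¬start): {Closed, Error, Open, Done}.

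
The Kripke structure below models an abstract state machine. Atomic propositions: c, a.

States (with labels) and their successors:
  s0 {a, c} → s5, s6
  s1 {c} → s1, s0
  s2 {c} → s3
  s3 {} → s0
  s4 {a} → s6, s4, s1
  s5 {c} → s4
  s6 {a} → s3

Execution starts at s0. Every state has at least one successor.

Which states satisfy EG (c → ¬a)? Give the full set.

{s1, s4, s5}

States satisfying c → ¬a: {s1, s2, s3, s4, s5, s6}.
States satisfying EG (c → ¬a): {s1, s4, s5}.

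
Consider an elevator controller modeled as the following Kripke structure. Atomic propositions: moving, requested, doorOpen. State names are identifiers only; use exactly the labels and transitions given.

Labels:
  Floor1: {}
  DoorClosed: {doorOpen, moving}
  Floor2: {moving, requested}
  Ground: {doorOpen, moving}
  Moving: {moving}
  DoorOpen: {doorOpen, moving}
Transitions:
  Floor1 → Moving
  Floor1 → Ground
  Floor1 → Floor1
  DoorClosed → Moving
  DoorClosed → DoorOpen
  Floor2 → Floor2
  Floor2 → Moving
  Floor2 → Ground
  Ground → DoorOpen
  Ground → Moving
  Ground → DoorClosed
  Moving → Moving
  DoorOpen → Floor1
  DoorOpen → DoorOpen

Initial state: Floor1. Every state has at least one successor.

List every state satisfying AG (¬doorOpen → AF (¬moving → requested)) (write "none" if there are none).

{Moving}

States satisfying ¬doorOpen → AF (¬moving → requested): {DoorClosed, Floor2, Ground, Moving, DoorOpen}.
States satisfying AG (¬doorOpen → AF (¬moving → requested)): {Moving}.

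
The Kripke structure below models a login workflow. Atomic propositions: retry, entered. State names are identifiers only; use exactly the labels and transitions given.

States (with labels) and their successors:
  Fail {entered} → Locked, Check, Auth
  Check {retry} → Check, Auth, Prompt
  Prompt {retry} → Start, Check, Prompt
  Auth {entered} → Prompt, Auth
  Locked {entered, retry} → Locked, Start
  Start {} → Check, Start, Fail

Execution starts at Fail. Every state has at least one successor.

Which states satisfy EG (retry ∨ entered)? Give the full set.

States satisfying retry ∨ entered: {Fail, Check, Prompt, Auth, Locked}.
States satisfying EG (retry ∨ entered): {Fail, Check, Prompt, Auth, Locked}.

{Fail, Check, Prompt, Auth, Locked}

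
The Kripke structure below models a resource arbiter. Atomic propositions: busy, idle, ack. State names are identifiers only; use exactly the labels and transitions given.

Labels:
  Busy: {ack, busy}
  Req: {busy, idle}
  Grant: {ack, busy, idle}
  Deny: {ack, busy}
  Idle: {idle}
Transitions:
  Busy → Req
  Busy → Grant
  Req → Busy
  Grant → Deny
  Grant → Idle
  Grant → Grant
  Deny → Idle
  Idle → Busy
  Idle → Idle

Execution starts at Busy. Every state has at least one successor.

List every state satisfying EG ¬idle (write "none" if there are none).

States satisfying ¬idle: {Busy, Deny}.
States satisfying EG ¬idle: ∅.

none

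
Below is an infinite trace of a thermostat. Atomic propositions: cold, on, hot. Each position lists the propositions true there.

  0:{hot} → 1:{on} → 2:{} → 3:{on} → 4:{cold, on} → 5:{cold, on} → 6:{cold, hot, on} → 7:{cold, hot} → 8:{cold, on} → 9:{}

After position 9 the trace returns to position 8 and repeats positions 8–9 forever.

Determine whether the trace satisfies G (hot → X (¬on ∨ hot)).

No

hot → X (¬on ∨ hot) must hold at every position from 0 onward. It fails at position 0, so G (hot → X (¬on ∨ hot)) is false.
Positions where hot holds: 0, 6, 7.
Check X (¬on ∨ hot) at each: 0→fails, 6→ok, 7→fails.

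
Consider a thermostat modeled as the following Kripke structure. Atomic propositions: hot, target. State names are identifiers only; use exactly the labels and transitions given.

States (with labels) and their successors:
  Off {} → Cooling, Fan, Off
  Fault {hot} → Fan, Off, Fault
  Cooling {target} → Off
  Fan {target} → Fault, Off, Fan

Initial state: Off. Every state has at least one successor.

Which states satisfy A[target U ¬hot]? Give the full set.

{Off, Cooling, Fan}

States satisfying target: {Cooling, Fan}.
States satisfying ¬hot: {Off, Cooling, Fan}.
States satisfying A[target U ¬hot]: {Off, Cooling, Fan}.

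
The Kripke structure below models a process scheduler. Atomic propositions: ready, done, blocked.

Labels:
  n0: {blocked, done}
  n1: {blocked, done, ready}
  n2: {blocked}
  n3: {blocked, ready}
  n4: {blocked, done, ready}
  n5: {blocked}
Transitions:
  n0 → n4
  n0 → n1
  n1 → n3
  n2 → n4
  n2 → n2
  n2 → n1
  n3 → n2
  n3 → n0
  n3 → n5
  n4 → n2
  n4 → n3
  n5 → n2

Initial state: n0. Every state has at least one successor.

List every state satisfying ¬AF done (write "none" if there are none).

States satisfying done: {n0, n1, n4}.
States satisfying AF done: {n0, n1, n4}.
States satisfying ¬AF done: {n2, n3, n5}.

{n2, n3, n5}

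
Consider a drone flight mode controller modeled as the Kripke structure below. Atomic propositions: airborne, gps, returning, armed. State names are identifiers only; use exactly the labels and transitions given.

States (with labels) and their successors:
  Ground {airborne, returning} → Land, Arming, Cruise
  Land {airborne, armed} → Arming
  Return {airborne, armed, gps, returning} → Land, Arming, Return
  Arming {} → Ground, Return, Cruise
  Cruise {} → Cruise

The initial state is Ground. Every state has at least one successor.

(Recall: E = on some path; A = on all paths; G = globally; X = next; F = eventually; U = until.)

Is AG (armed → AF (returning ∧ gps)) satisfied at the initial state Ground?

States satisfying armed → AF (returning ∧ gps): {Ground, Return, Arming, Cruise}.
States satisfying AG (armed → AF (returning ∧ gps)): {Cruise}.
Land is reachable from Ground and violates armed → AF (returning ∧ gps), so AG fails at Ground.
Ground ∉ Sat(AG (armed → AF (returning ∧ gps))).

Violated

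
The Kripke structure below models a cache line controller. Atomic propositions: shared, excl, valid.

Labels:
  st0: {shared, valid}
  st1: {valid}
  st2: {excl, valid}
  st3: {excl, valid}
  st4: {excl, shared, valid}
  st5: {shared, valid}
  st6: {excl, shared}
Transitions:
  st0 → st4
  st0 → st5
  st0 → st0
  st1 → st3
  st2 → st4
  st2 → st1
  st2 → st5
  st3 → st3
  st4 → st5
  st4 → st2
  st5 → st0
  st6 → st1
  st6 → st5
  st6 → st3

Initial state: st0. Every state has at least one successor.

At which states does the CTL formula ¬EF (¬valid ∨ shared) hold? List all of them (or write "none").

{st1, st3}

States satisfying ¬valid ∨ shared: {st0, st4, st5, st6}.
States satisfying EF (¬valid ∨ shared): {st0, st2, st4, st5, st6}.
States satisfying ¬EF (¬valid ∨ shared): {st1, st3}.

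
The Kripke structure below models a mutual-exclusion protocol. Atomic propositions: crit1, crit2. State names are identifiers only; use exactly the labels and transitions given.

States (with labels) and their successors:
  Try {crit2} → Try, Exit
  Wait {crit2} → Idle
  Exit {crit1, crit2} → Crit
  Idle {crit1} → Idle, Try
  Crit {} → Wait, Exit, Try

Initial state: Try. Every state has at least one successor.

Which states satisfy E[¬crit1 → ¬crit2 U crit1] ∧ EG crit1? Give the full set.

States satisfying ¬crit1 → ¬crit2: {Exit, Idle, Crit}.
States satisfying crit1: {Exit, Idle}.
States satisfying E[¬crit1 → ¬crit2 U crit1]: {Exit, Idle, Crit}.
States satisfying EG crit1: {Idle}.
States satisfying E[¬crit1 → ¬crit2 U crit1] ∧ EG crit1: {Idle}.

{Idle}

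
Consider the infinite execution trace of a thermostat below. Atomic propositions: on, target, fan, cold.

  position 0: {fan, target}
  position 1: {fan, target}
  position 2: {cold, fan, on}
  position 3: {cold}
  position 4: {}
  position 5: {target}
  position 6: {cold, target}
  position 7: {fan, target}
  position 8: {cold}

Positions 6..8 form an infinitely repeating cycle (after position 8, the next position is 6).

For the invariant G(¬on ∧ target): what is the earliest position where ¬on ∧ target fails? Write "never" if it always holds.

2

Check ¬on ∧ target at each position in order: 0 ✓, 1 ✓.
At position 2 the labels are {cold, fan, on}, so ¬on ∧ target is false there. This is the first violation.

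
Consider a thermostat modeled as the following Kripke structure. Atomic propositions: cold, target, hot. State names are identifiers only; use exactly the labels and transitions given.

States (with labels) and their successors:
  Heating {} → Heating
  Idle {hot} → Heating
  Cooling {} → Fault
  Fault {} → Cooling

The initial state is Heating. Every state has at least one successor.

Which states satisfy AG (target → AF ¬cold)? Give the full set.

{Heating, Idle, Cooling, Fault}

States satisfying target → AF ¬cold: {Heating, Idle, Cooling, Fault}.
States satisfying AG (target → AF ¬cold): {Heating, Idle, Cooling, Fault}.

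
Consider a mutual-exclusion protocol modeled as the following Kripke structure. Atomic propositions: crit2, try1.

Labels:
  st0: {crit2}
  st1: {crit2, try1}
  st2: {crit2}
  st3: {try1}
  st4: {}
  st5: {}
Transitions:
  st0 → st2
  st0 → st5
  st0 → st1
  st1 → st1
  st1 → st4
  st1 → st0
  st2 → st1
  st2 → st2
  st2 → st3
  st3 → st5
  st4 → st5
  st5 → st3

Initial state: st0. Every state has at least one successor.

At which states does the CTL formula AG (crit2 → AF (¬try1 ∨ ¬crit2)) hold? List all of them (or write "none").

States satisfying crit2 → AF (¬try1 ∨ ¬crit2): {st0, st2, st3, st4, st5}.
States satisfying AG (crit2 → AF (¬try1 ∨ ¬crit2)): {st3, st4, st5}.

{st3, st4, st5}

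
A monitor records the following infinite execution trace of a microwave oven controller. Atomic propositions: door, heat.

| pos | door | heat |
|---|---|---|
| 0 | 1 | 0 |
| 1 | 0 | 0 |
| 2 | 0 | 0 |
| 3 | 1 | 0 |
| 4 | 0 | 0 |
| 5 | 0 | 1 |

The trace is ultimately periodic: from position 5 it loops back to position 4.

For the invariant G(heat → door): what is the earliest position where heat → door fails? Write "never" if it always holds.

Check heat → door at each position in order: 0 ✓, 1 ✓, 2 ✓, 3 ✓, 4 ✓.
At position 5 the labels are {heat}, so heat → door is false there. This is the first violation.

5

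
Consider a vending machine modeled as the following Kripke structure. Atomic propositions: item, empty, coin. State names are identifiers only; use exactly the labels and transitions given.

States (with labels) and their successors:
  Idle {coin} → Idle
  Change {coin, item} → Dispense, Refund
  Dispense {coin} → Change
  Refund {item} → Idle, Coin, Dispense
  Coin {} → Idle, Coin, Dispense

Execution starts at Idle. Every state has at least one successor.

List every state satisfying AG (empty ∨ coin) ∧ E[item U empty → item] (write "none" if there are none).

States satisfying empty ∨ coin: {Idle, Change, Dispense}.
States satisfying AG (empty ∨ coin): {Idle}.
States satisfying item: {Change, Refund}.
States satisfying empty → item: {Idle, Change, Dispense, Refund, Coin}.
States satisfying E[item U empty → item]: {Idle, Change, Dispense, Refund, Coin}.
States satisfying AG (empty ∨ coin) ∧ E[item U empty → item]: {Idle}.

{Idle}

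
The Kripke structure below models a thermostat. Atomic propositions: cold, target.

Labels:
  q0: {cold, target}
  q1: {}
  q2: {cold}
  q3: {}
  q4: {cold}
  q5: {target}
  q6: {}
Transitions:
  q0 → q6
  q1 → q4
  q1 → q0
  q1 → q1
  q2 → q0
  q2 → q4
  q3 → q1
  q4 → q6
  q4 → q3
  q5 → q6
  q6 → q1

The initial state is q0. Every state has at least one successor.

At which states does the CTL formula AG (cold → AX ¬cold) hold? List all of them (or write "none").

{q0, q1, q3, q4, q5, q6}

States satisfying cold → AX ¬cold: {q0, q1, q3, q4, q5, q6}.
States satisfying AG (cold → AX ¬cold): {q0, q1, q3, q4, q5, q6}.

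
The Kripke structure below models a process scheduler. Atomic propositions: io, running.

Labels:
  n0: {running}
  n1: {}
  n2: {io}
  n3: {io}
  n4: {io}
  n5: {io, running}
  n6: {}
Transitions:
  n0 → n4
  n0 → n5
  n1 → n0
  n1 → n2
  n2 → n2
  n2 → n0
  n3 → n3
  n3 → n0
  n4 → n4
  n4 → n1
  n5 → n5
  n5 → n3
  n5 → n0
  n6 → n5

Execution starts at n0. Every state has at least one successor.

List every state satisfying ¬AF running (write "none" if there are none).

States satisfying running: {n0, n5}.
States satisfying AF running: {n0, n5, n6}.
States satisfying ¬AF running: {n1, n2, n3, n4}.

{n1, n2, n3, n4}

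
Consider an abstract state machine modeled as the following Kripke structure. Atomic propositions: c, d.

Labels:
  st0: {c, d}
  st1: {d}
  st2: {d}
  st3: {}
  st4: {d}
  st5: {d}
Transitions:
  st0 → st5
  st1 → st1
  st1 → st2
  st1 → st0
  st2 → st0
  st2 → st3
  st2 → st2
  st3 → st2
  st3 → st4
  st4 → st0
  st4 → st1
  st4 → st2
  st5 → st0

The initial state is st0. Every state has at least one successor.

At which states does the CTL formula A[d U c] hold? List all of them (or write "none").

States satisfying d: {st0, st1, st2, st4, st5}.
States satisfying c: {st0}.
States satisfying A[d U c]: {st0, st5}.

{st0, st5}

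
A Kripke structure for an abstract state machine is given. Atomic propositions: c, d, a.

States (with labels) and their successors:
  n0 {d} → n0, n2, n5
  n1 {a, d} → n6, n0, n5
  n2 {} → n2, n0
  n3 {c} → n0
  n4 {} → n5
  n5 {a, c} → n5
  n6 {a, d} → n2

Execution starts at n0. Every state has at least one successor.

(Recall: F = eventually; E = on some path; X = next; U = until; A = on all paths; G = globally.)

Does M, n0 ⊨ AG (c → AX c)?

Yes

States satisfying c → AX c: {n0, n1, n2, n4, n5, n6}.
States satisfying AG (c → AX c): {n0, n1, n2, n4, n5, n6}.
Every state reachable from n0 satisfies c → AX c.
n0 ∈ Sat(AG (c → AX c)).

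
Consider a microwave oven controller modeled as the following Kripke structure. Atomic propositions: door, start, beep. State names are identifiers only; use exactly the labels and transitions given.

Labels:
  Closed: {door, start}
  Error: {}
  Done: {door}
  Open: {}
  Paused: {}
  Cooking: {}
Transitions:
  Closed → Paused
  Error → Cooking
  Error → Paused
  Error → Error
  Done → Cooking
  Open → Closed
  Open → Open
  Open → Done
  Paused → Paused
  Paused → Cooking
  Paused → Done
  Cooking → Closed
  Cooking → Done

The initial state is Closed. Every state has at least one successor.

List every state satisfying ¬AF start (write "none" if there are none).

States satisfying start: {Closed}.
States satisfying AF start: {Closed}.
States satisfying ¬AF start: {Error, Done, Open, Paused, Cooking}.

{Error, Done, Open, Paused, Cooking}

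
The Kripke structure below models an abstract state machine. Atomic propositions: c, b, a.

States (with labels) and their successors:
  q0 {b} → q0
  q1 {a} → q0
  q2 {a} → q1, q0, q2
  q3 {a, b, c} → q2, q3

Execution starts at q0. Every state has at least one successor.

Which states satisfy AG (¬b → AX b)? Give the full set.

States satisfying ¬b → AX b: {q0, q1, q3}.
States satisfying AG (¬b → AX b): {q0, q1}.

{q0, q1}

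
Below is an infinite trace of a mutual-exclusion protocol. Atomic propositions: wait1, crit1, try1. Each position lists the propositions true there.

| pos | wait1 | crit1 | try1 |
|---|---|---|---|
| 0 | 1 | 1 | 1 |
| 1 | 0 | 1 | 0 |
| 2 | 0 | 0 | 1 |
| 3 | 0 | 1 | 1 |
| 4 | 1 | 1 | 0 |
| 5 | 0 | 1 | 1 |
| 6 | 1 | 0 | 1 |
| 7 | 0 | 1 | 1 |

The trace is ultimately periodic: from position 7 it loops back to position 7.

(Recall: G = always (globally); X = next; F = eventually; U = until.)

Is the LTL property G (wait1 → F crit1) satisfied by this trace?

wait1 → F crit1 holds at every position 0..7, and those are all positions ever visited, so G (wait1 → F crit1) holds.
Positions where wait1 holds: 0, 4, 6.
Check F crit1 at each: 0→ok, 4→ok, 6→ok.

Satisfied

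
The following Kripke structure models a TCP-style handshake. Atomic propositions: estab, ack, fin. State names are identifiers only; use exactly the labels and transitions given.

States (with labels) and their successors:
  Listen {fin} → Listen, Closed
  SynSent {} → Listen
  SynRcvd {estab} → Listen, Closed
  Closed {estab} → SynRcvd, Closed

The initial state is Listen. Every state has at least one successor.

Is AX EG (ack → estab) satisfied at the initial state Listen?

Yes

States satisfying EG (ack → estab): {Listen, SynSent, SynRcvd, Closed}.
States satisfying AX EG (ack → estab): {Listen, SynSent, SynRcvd, Closed}.
Listen ∈ Sat(AX EG (ack → estab)).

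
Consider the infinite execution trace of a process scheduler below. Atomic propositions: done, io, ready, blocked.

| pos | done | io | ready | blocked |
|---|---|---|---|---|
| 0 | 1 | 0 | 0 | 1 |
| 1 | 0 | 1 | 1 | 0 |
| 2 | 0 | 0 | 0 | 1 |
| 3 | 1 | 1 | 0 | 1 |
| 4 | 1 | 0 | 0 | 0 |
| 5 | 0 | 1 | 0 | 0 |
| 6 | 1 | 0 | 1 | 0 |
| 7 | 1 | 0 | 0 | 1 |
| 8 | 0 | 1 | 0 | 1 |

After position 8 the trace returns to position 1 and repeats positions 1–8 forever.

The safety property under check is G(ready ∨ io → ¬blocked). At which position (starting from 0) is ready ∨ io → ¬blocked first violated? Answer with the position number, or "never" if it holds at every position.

Check ready ∨ io → ¬blocked at each position in order: 0 ✓, 1 ✓, 2 ✓.
At position 3 the labels are {blocked, done, io}, so ready ∨ io → ¬blocked is false there. This is the first violation.

3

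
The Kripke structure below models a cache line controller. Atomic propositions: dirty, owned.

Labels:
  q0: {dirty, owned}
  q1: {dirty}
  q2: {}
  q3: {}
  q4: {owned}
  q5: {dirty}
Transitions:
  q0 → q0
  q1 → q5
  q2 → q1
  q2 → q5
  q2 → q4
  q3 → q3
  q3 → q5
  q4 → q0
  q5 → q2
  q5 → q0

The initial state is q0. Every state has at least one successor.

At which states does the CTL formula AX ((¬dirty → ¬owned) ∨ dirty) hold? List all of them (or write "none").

{q0, q1, q3, q4, q5}

States satisfying (¬dirty → ¬owned) ∨ dirty: {q0, q1, q2, q3, q5}.
States satisfying AX ((¬dirty → ¬owned) ∨ dirty): {q0, q1, q3, q4, q5}.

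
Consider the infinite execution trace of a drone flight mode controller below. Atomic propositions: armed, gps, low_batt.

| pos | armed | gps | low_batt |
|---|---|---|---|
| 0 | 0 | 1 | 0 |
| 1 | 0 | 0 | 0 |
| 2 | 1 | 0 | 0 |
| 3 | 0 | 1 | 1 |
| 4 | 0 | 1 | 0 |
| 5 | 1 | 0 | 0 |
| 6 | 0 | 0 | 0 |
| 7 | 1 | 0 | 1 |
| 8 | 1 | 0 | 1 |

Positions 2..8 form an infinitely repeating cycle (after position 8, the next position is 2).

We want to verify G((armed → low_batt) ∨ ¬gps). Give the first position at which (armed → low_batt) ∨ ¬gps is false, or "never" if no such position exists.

(armed → low_batt) ∨ ¬gps holds at every position 0..8, and those are all the positions the trace ever visits, so the invariant G((armed → low_batt) ∨ ¬gps) is never violated.

never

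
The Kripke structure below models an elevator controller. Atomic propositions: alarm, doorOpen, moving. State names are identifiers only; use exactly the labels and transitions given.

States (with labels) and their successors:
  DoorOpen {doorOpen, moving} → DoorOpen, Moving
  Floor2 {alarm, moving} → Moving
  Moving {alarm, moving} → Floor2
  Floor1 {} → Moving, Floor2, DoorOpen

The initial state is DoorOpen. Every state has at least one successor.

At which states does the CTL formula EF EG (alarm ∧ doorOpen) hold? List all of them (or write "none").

none

States satisfying EG (alarm ∧ doorOpen): ∅.
States satisfying EF EG (alarm ∧ doorOpen): ∅.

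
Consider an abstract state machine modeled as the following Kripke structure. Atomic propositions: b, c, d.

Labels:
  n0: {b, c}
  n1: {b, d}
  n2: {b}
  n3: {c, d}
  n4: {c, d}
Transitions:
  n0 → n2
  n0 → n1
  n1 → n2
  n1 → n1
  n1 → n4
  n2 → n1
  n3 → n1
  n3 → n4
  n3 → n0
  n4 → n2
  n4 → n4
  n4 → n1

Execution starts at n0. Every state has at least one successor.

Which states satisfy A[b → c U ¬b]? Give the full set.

States satisfying b → c: {n0, n3, n4}.
States satisfying ¬b: {n3, n4}.
States satisfying A[b → c U ¬b]: {n3, n4}.

{n3, n4}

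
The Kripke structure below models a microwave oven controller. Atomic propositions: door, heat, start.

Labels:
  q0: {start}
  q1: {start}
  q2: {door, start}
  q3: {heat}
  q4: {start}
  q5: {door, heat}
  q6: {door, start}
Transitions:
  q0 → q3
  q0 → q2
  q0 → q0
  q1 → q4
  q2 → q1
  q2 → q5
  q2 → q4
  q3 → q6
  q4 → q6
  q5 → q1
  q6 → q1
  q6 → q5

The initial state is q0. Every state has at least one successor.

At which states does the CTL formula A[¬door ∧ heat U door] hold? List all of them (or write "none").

{q2, q3, q5, q6}

States satisfying ¬door ∧ heat: {q3}.
States satisfying door: {q2, q5, q6}.
States satisfying A[¬door ∧ heat U door]: {q2, q3, q5, q6}.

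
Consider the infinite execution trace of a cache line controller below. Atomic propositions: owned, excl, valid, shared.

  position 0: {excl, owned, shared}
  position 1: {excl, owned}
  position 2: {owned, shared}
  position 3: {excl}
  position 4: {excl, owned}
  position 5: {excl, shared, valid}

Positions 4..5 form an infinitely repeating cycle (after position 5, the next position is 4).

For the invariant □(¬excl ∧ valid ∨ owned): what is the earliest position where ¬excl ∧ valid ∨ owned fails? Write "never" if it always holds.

3

Check ¬excl ∧ valid ∨ owned at each position in order: 0 ✓, 1 ✓, 2 ✓.
At position 3 the labels are {excl}, so ¬excl ∧ valid ∨ owned is false there. This is the first violation.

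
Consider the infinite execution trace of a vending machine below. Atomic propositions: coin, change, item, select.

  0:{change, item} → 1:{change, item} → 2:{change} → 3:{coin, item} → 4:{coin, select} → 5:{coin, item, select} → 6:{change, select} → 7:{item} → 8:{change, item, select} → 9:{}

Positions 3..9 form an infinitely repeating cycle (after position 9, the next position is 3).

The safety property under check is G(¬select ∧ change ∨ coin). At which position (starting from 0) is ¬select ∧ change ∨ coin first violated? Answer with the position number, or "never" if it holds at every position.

6

Check ¬select ∧ change ∨ coin at each position in order: 0 ✓, 1 ✓, 2 ✓, 3 ✓, 4 ✓, 5 ✓.
At position 6 the labels are {change, select}, so ¬select ∧ change ∨ coin is false there. This is the first violation.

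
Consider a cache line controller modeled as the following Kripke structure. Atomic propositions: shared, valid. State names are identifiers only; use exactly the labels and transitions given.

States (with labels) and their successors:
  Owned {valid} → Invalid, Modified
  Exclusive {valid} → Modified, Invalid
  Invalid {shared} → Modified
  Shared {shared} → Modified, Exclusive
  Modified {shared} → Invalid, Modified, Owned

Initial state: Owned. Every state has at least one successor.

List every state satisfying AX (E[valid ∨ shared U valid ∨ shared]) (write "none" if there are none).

States satisfying E[valid ∨ shared U valid ∨ shared]: {Owned, Exclusive, Invalid, Shared, Modified}.
States satisfying AX (E[valid ∨ shared U valid ∨ shared]): {Owned, Exclusive, Invalid, Shared, Modified}.

{Owned, Exclusive, Invalid, Shared, Modified}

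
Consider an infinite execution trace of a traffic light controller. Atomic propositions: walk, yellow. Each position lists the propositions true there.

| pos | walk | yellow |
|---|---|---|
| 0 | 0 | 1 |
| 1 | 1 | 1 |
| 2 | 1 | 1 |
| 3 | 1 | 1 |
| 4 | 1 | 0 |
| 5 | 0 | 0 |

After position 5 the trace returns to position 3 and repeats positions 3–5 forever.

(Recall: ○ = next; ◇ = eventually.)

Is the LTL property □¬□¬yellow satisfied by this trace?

¬□¬yellow holds at every position 0..5, and those are all positions ever visited, so □¬□¬yellow holds.

Yes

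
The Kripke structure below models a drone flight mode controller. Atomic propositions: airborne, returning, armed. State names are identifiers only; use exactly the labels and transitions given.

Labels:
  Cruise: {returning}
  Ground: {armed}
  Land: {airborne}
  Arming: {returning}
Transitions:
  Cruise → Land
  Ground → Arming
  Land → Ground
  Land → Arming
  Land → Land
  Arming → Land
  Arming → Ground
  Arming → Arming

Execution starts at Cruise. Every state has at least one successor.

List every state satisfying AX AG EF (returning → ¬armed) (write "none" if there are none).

States satisfying AG EF (returning → ¬armed): {Cruise, Ground, Land, Arming}.
States satisfying AX AG EF (returning → ¬armed): {Cruise, Ground, Land, Arming}.

{Cruise, Ground, Land, Arming}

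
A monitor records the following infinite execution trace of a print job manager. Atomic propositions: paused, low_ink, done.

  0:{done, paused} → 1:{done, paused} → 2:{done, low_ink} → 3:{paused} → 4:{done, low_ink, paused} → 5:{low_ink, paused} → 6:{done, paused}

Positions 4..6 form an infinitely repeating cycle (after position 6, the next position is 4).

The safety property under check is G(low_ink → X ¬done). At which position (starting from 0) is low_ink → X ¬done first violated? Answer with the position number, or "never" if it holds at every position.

Check low_ink → X ¬done at each position in order: 0 ✓, 1 ✓, 2 ✓, 3 ✓, 4 ✓.
At position 5 the labels are {low_ink, paused} and the next position 6 has {done, paused}, so low_ink → X ¬done is false there. This is the first violation.

5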